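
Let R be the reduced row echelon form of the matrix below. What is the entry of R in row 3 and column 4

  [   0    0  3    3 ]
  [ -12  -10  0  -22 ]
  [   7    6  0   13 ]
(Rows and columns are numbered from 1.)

1

R1 <-> R2
  [ -12  -10  0  -22 ]
  [   0    0  3    3 ]
  [   7    6  0   13 ]
R1 → -1/12·R1
  [ 1  5/6  0  11/6 ]
  [ 0    0  3     3 ]
  [ 7    6  0    13 ]
R3 → R3 − 7·R1
  [ 1  5/6  0  11/6 ]
  [ 0    0  3     3 ]
  [ 0  1/6  0   1/6 ]
R2 <-> R3
  [ 1  5/6  0  11/6 ]
  [ 0  1/6  0   1/6 ]
  [ 0    0  3     3 ]
R2 → 6·R2
  [ 1  5/6  0  11/6 ]
  [ 0    1  0     1 ]
  [ 0    0  3     3 ]
R3 → 1/3·R3
  [ 1  5/6  0  11/6 ]
  [ 0    1  0     1 ]
  [ 0    0  1     1 ]
R1 → R1 − 5/6·R2
  [ 1  0  0  1 ]
  [ 0  1  0  1 ]
  [ 0  0  1  1 ]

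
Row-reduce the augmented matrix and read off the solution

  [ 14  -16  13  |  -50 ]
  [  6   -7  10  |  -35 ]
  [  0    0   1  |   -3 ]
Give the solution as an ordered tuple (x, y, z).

(3/2, 2, -3)

Multiply R1 by 1/14.
  [ 1  -8/7  13/14  |  -25/7 ]
  [ 6    -7     10  |    -35 ]
  [ 0     0      1  |     -3 ]
Subtract 6 times R1 from R2.
  [ 1  -8/7  13/14  |  -25/7 ]
  [ 0  -1/7   31/7  |  -95/7 ]
  [ 0     0      1  |     -3 ]
Multiply R2 by -7.
  [ 1  -8/7  13/14  |  -25/7 ]
  [ 0     1    -31  |     95 ]
  [ 0     0      1  |     -3 ]
Add 31 times R3 to R2.
  [ 1  -8/7  13/14  |  -25/7 ]
  [ 0     1      0  |      2 ]
  [ 0     0      1  |     -3 ]
Subtract 13/14 times R3 from R1.
  [ 1  -8/7  0  |  -11/14 ]
  [ 0     1  0  |       2 ]
  [ 0     0  1  |      -3 ]
Add 8/7 times R2 to R1.
  [ 1  0  0  |  3/2 ]
  [ 0  1  0  |    2 ]
  [ 0  0  1  |   -3 ]
Reading off the last column: x = 3/2, y = 2, z = -3.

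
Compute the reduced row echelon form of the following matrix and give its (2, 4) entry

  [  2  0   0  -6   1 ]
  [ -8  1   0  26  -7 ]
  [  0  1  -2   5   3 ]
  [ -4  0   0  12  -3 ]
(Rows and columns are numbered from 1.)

Multiply R1 by 1/2.
  [  1  0   0  -3  1/2 ]
  [ -8  1   0  26   -7 ]
  [  0  1  -2   5    3 ]
  [ -4  0   0  12   -3 ]
Add 8 times R1 to R2.
  [  1  0   0  -3  1/2 ]
  [  0  1   0   2   -3 ]
  [  0  1  -2   5    3 ]
  [ -4  0   0  12   -3 ]
Add 4 times R1 to R4.
  [ 1  0   0  -3  1/2 ]
  [ 0  1   0   2   -3 ]
  [ 0  1  -2   5    3 ]
  [ 0  0   0   0   -1 ]
Subtract R2 from R3.
  [ 1  0   0  -3  1/2 ]
  [ 0  1   0   2   -3 ]
  [ 0  0  -2   3    6 ]
  [ 0  0   0   0   -1 ]
Multiply R3 by -1/2.
  [ 1  0  0    -3  1/2 ]
  [ 0  1  0     2   -3 ]
  [ 0  0  1  -3/2   -3 ]
  [ 0  0  0     0   -1 ]
Multiply R4 by -1.
  [ 1  0  0    -3  1/2 ]
  [ 0  1  0     2   -3 ]
  [ 0  0  1  -3/2   -3 ]
  [ 0  0  0     0    1 ]
Add 3 times R4 to R3.
  [ 1  0  0    -3  1/2 ]
  [ 0  1  0     2   -3 ]
  [ 0  0  1  -3/2    0 ]
  [ 0  0  0     0    1 ]
Add 3 times R4 to R2.
  [ 1  0  0    -3  1/2 ]
  [ 0  1  0     2    0 ]
  [ 0  0  1  -3/2    0 ]
  [ 0  0  0     0    1 ]
Subtract 1/2 times R4 from R1.
  [ 1  0  0    -3  0 ]
  [ 0  1  0     2  0 ]
  [ 0  0  1  -3/2  0 ]
  [ 0  0  0     0  1 ]

2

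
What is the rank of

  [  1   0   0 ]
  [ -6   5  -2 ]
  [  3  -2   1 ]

ρ2 ← ρ2 + 6·ρ1
ρ3 ← ρ3 − 3·ρ1
ρ2 ← 1/5·ρ2
ρ3 ← ρ3 + 2·ρ2
ρ3 ← 5·ρ3
ρ2 ← ρ2 + 2/5·ρ3
The reduced form has 3 nonzero rows.

rank = 3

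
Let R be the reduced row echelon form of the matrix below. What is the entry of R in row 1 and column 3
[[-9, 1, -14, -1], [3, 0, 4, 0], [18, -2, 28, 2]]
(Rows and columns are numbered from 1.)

R1 := -1/9·R1
  [  1  -1/9  14/9  1/9 ]
  [  3     0     4    0 ]
  [ 18    -2    28    2 ]
R2 := R2 − 3·R1
  [  1  -1/9  14/9   1/9 ]
  [  0   1/3  -2/3  -1/3 ]
  [ 18    -2    28     2 ]
R3 := R3 − 18·R1
  [ 1  -1/9  14/9   1/9 ]
  [ 0   1/3  -2/3  -1/3 ]
  [ 0     0     0     0 ]
R2 := 3·R2
  [ 1  -1/9  14/9  1/9 ]
  [ 0     1    -2   -1 ]
  [ 0     0     0    0 ]
R1 := R1 + 1/9·R2
  [ 1  0  4/3   0 ]
  [ 0  1   -2  -1 ]
  [ 0  0    0   0 ]

4/3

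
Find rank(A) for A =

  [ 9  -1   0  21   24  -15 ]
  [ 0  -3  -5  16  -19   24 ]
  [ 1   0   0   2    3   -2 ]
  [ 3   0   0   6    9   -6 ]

Multiply R1 by 1/9.
  [ 1  -1/9   0  7/3  8/3  -5/3 ]
  [ 0    -3  -5   16  -19    24 ]
  [ 1     0   0    2    3    -2 ]
  [ 3     0   0    6    9    -6 ]
Subtract R1 from R3.
  [ 1  -1/9   0   7/3  8/3  -5/3 ]
  [ 0    -3  -5    16  -19    24 ]
  [ 0   1/9   0  -1/3  1/3  -1/3 ]
  [ 3     0   0     6    9    -6 ]
Subtract 3 times R1 from R4.
  [ 1  -1/9   0   7/3  8/3  -5/3 ]
  [ 0    -3  -5    16  -19    24 ]
  [ 0   1/9   0  -1/3  1/3  -1/3 ]
  [ 0   1/3   0    -1    1    -1 ]
Multiply R2 by -1/3.
  [ 1  -1/9    0    7/3   8/3  -5/3 ]
  [ 0     1  5/3  -16/3  19/3    -8 ]
  [ 0   1/9    0   -1/3   1/3  -1/3 ]
  [ 0   1/3    0     -1     1    -1 ]
Subtract 1/9 times R2 from R3.
  [ 1  -1/9      0    7/3     8/3  -5/3 ]
  [ 0     1    5/3  -16/3    19/3    -8 ]
  [ 0     0  -5/27   7/27  -10/27   5/9 ]
  [ 0   1/3      0     -1       1    -1 ]
Subtract 1/3 times R2 from R4.
  [ 1  -1/9      0    7/3     8/3  -5/3 ]
  [ 0     1    5/3  -16/3    19/3    -8 ]
  [ 0     0  -5/27   7/27  -10/27   5/9 ]
  [ 0     0   -5/9    7/9   -10/9   5/3 ]
Multiply R3 by -27/5.
  [ 1  -1/9     0    7/3    8/3  -5/3 ]
  [ 0     1   5/3  -16/3   19/3    -8 ]
  [ 0     0     1   -7/5      2    -3 ]
  [ 0     0  -5/9    7/9  -10/9   5/3 ]
Add 5/9 times R3 to R4.
  [ 1  -1/9    0    7/3   8/3  -5/3 ]
  [ 0     1  5/3  -16/3  19/3    -8 ]
  [ 0     0    1   -7/5     2    -3 ]
  [ 0     0    0      0     0     0 ]
Subtract 5/3 times R3 from R2.
  [ 1  -1/9  0   7/3  8/3  -5/3 ]
  [ 0     1  0    -3    3    -3 ]
  [ 0     0  1  -7/5    2    -3 ]
  [ 0     0  0     0    0     0 ]
Add 1/9 times R2 to R1.
  [ 1  0  0     2  3  -2 ]
  [ 0  1  0    -3  3  -3 ]
  [ 0  0  1  -7/5  2  -3 ]
  [ 0  0  0     0  0   0 ]
The reduced form has 3 nonzero rows.

rank = 3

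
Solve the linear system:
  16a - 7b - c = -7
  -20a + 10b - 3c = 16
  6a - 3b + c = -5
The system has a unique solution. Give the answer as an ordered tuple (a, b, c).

Form the augmented matrix and row-reduce:
  [  16  -7  -1  |  -7 ]
  [ -20  10  -3  |  16 ]
  [   6  -3   1  |  -5 ]
Multiply r1 by 1/16.
  [   1  -7/16  -1/16  |  -7/16 ]
  [ -20     10     -3  |     16 ]
  [   6     -3      1  |     -5 ]
Add 20 times r1 to r2.
  [ 1  -7/16  -1/16  |  -7/16 ]
  [ 0    5/4  -17/4  |   29/4 ]
  [ 6     -3      1  |     -5 ]
Subtract 6 times r1 from r3.
  [ 1  -7/16  -1/16  |  -7/16 ]
  [ 0    5/4  -17/4  |   29/4 ]
  [ 0   -3/8   11/8  |  -19/8 ]
Multiply r2 by 4/5.
  [ 1  -7/16  -1/16  |  -7/16 ]
  [ 0      1  -17/5  |   29/5 ]
  [ 0   -3/8   11/8  |  -19/8 ]
Add 3/8 times r2 to r3.
  [ 1  -7/16  -1/16  |  -7/16 ]
  [ 0      1  -17/5  |   29/5 ]
  [ 0      0   1/10  |   -1/5 ]
Multiply r3 by 10.
  [ 1  -7/16  -1/16  |  -7/16 ]
  [ 0      1  -17/5  |   29/5 ]
  [ 0      0      1  |     -2 ]
Add 17/5 times r3 to r2.
  [ 1  -7/16  -1/16  |  -7/16 ]
  [ 0      1      0  |     -1 ]
  [ 0      0      1  |     -2 ]
Add 1/16 times r3 to r1.
  [ 1  -7/16  0  |  -9/16 ]
  [ 0      1  0  |     -1 ]
  [ 0      0  1  |     -2 ]
Add 7/16 times r2 to r1.
  [ 1  0  0  |  -1 ]
  [ 0  1  0  |  -1 ]
  [ 0  0  1  |  -2 ]
Reading off the last column: a = -1, b = -1, c = -2.

(-1, -1, -2)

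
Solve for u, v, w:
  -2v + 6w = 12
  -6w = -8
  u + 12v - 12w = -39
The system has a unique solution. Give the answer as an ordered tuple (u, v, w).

(1, -2, 4/3)

Form the augmented matrix and row-reduce:
  [ 0  -2    6  |   12 ]
  [ 0   0   -6  |   -8 ]
  [ 1  12  -12  |  -39 ]
R1 <=> R3
R2 <=> R3
R2 := -1/2·R2
R3 := -1/6·R3
R2 := R2 + 3·R3
R1 := R1 + 12·R3
R1 := R1 − 12·R2
Reading off the last column: u = 1, v = -2, w = 4/3.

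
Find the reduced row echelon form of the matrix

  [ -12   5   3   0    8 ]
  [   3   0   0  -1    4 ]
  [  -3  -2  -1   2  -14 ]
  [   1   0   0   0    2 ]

Multiply r1 by -1/12.
  [  1  -5/12  -1/4   0  -2/3 ]
  [  3      0     0  -1     4 ]
  [ -3     -2    -1   2   -14 ]
  [  1      0     0   0     2 ]
Subtract 3 times r1 from r2.
  [  1  -5/12  -1/4   0  -2/3 ]
  [  0    5/4   3/4  -1     6 ]
  [ -3     -2    -1   2   -14 ]
  [  1      0     0   0     2 ]
Add 3 times r1 to r3.
  [ 1  -5/12  -1/4   0  -2/3 ]
  [ 0    5/4   3/4  -1     6 ]
  [ 0  -13/4  -7/4   2   -16 ]
  [ 1      0     0   0     2 ]
Subtract r1 from r4.
  [ 1  -5/12  -1/4   0  -2/3 ]
  [ 0    5/4   3/4  -1     6 ]
  [ 0  -13/4  -7/4   2   -16 ]
  [ 0   5/12   1/4   0   8/3 ]
Multiply r2 by 4/5.
  [ 1  -5/12  -1/4     0  -2/3 ]
  [ 0      1   3/5  -4/5  24/5 ]
  [ 0  -13/4  -7/4     2   -16 ]
  [ 0   5/12   1/4     0   8/3 ]
Add 13/4 times r2 to r3.
  [ 1  -5/12  -1/4     0  -2/3 ]
  [ 0      1   3/5  -4/5  24/5 ]
  [ 0      0   1/5  -3/5  -2/5 ]
  [ 0   5/12   1/4     0   8/3 ]
Subtract 5/12 times r2 from r4.
  [ 1  -5/12  -1/4     0  -2/3 ]
  [ 0      1   3/5  -4/5  24/5 ]
  [ 0      0   1/5  -3/5  -2/5 ]
  [ 0      0     0   1/3   2/3 ]
Multiply r3 by 5.
  [ 1  -5/12  -1/4     0  -2/3 ]
  [ 0      1   3/5  -4/5  24/5 ]
  [ 0      0     1    -3    -2 ]
  [ 0      0     0   1/3   2/3 ]
Multiply r4 by 3.
  [ 1  -5/12  -1/4     0  -2/3 ]
  [ 0      1   3/5  -4/5  24/5 ]
  [ 0      0     1    -3    -2 ]
  [ 0      0     0     1     2 ]
Add 3 times r4 to r3.
  [ 1  -5/12  -1/4     0  -2/3 ]
  [ 0      1   3/5  -4/5  24/5 ]
  [ 0      0     1     0     4 ]
  [ 0      0     0     1     2 ]
Add 4/5 times r4 to r2.
  [ 1  -5/12  -1/4  0  -2/3 ]
  [ 0      1   3/5  0  32/5 ]
  [ 0      0     1  0     4 ]
  [ 0      0     0  1     2 ]
Subtract 3/5 times r3 from r2.
  [ 1  -5/12  -1/4  0  -2/3 ]
  [ 0      1     0  0     4 ]
  [ 0      0     1  0     4 ]
  [ 0      0     0  1     2 ]
Add 1/4 times r3 to r1.
  [ 1  -5/12  0  0  1/3 ]
  [ 0      1  0  0    4 ]
  [ 0      0  1  0    4 ]
  [ 0      0  0  1    2 ]
Add 5/12 times r2 to r1.
  [ 1  0  0  0  2 ]
  [ 0  1  0  0  4 ]
  [ 0  0  1  0  4 ]
  [ 0  0  0  1  2 ]

[[1, 0, 0, 0, 2], [0, 1, 0, 0, 4], [0, 0, 1, 0, 4], [0, 0, 0, 1, 2]]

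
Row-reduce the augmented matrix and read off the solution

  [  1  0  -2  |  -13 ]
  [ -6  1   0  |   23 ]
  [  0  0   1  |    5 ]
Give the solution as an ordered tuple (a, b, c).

(-3, 5, 5)

r2 := r2 + 6·r1
  [ 1  0   -2  |  -13 ]
  [ 0  1  -12  |  -55 ]
  [ 0  0    1  |    5 ]
r2 := r2 + 12·r3
  [ 1  0  -2  |  -13 ]
  [ 0  1   0  |    5 ]
  [ 0  0   1  |    5 ]
r1 := r1 + 2·r3
  [ 1  0  0  |  -3 ]
  [ 0  1  0  |   5 ]
  [ 0  0  1  |   5 ]
Reading off the last column: a = -3, b = 5, c = 5.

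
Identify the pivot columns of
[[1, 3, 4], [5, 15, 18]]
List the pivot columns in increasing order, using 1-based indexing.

R2 -> R2 − 5·R1
  [ 1  3   4 ]
  [ 0  0  -2 ]
R2 -> -1/2·R2
  [ 1  3  4 ]
  [ 0  0  1 ]
R1 -> R1 − 4·R2
  [ 1  3  0 ]
  [ 0  0  1 ]
Pivot columns are the columns containing a leading 1.

1, 3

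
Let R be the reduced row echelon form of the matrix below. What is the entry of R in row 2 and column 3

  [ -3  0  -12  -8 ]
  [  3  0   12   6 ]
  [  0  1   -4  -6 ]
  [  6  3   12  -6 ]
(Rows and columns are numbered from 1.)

-4

r1 := -1/3·r1
  [ 1  0   4  8/3 ]
  [ 3  0  12    6 ]
  [ 0  1  -4   -6 ]
  [ 6  3  12   -6 ]
r2 := r2 − 3·r1
  [ 1  0   4  8/3 ]
  [ 0  0   0   -2 ]
  [ 0  1  -4   -6 ]
  [ 6  3  12   -6 ]
r4 := r4 − 6·r1
  [ 1  0    4  8/3 ]
  [ 0  0    0   -2 ]
  [ 0  1   -4   -6 ]
  [ 0  3  -12  -22 ]
r2 ↔ r3
  [ 1  0    4  8/3 ]
  [ 0  1   -4   -6 ]
  [ 0  0    0   -2 ]
  [ 0  3  -12  -22 ]
r4 := r4 − 3·r2
  [ 1  0   4  8/3 ]
  [ 0  1  -4   -6 ]
  [ 0  0   0   -2 ]
  [ 0  0   0   -4 ]
r3 := -1/2·r3
  [ 1  0   4  8/3 ]
  [ 0  1  -4   -6 ]
  [ 0  0   0    1 ]
  [ 0  0   0   -4 ]
r4 := r4 + 4·r3
  [ 1  0   4  8/3 ]
  [ 0  1  -4   -6 ]
  [ 0  0   0    1 ]
  [ 0  0   0    0 ]
r2 := r2 + 6·r3
  [ 1  0   4  8/3 ]
  [ 0  1  -4    0 ]
  [ 0  0   0    1 ]
  [ 0  0   0    0 ]
r1 := r1 − 8/3·r3
  [ 1  0   4  0 ]
  [ 0  1  -4  0 ]
  [ 0  0   0  1 ]
  [ 0  0   0  0 ]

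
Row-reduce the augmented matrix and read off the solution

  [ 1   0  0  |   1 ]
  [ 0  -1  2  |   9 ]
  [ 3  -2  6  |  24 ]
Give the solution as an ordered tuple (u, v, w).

(1, -6, 3/2)

R3 → R3 − 3·R1
  [ 1   0  0  |   1 ]
  [ 0  -1  2  |   9 ]
  [ 0  -2  6  |  21 ]
R2 → -1·R2
  [ 1   0   0  |   1 ]
  [ 0   1  -2  |  -9 ]
  [ 0  -2   6  |  21 ]
R3 → R3 + 2·R2
  [ 1  0   0  |   1 ]
  [ 0  1  -2  |  -9 ]
  [ 0  0   2  |   3 ]
R3 → 1/2·R3
  [ 1  0   0  |    1 ]
  [ 0  1  -2  |   -9 ]
  [ 0  0   1  |  3/2 ]
R2 → R2 + 2·R3
  [ 1  0  0  |    1 ]
  [ 0  1  0  |   -6 ]
  [ 0  0  1  |  3/2 ]
Reading off the last column: u = 1, v = -6, w = 3/2.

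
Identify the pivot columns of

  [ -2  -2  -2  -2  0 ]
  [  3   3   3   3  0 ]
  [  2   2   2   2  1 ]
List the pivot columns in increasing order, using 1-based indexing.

1, 5

R1 := -1/2·R1
  [ 1  1  1  1  0 ]
  [ 3  3  3  3  0 ]
  [ 2  2  2  2  1 ]
R2 := R2 − 3·R1
  [ 1  1  1  1  0 ]
  [ 0  0  0  0  0 ]
  [ 2  2  2  2  1 ]
R3 := R3 − 2·R1
  [ 1  1  1  1  0 ]
  [ 0  0  0  0  0 ]
  [ 0  0  0  0  1 ]
R2 ↔ R3
  [ 1  1  1  1  0 ]
  [ 0  0  0  0  1 ]
  [ 0  0  0  0  0 ]
Pivot columns are the columns containing a leading 1.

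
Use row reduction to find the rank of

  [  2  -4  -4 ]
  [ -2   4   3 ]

R1 ← 1/2·R1
  [  1  -2  -2 ]
  [ -2   4   3 ]
R2 ← R2 + 2·R1
  [ 1  -2  -2 ]
  [ 0   0  -1 ]
R2 ← -1·R2
  [ 1  -2  -2 ]
  [ 0   0   1 ]
R1 ← R1 + 2·R2
  [ 1  -2  0 ]
  [ 0   0  1 ]
The reduced form has 2 nonzero rows.

rank = 2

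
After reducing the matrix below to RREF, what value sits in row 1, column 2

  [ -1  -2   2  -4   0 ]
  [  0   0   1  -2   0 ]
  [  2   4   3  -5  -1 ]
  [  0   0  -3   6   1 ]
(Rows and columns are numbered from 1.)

2

Multiply r1 by -1.
Subtract 2 times r1 from r3.
Subtract 7 times r2 from r3.
Add 3 times r2 to r4.
Add r4 to r3.
Add 2 times r3 to r2.
Subtract 4 times r3 from r1.
Add 2 times r2 to r1.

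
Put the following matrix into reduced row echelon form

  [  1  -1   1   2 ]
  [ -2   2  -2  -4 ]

ρ2 → ρ2 + 2·ρ1
  [ 1  -1  1  2 ]
  [ 0   0  0  0 ]

[[1, -1, 1, 2], [0, 0, 0, 0]]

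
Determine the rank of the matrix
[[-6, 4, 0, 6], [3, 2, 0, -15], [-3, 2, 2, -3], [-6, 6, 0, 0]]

rank = 3

ρ1 → -1/6·ρ1
  [  1  -2/3  0   -1 ]
  [  3     2  0  -15 ]
  [ -3     2  2   -3 ]
  [ -6     6  0    0 ]
ρ2 → ρ2 − 3·ρ1
  [  1  -2/3  0   -1 ]
  [  0     4  0  -12 ]
  [ -3     2  2   -3 ]
  [ -6     6  0    0 ]
ρ3 → ρ3 + 3·ρ1
  [  1  -2/3  0   -1 ]
  [  0     4  0  -12 ]
  [  0     0  2   -6 ]
  [ -6     6  0    0 ]
ρ4 → ρ4 + 6·ρ1
  [ 1  -2/3  0   -1 ]
  [ 0     4  0  -12 ]
  [ 0     0  2   -6 ]
  [ 0     2  0   -6 ]
ρ2 → 1/4·ρ2
  [ 1  -2/3  0  -1 ]
  [ 0     1  0  -3 ]
  [ 0     0  2  -6 ]
  [ 0     2  0  -6 ]
ρ4 → ρ4 − 2·ρ2
  [ 1  -2/3  0  -1 ]
  [ 0     1  0  -3 ]
  [ 0     0  2  -6 ]
  [ 0     0  0   0 ]
ρ3 → 1/2·ρ3
  [ 1  -2/3  0  -1 ]
  [ 0     1  0  -3 ]
  [ 0     0  1  -3 ]
  [ 0     0  0   0 ]
ρ1 → ρ1 + 2/3·ρ2
  [ 1  0  0  -3 ]
  [ 0  1  0  -3 ]
  [ 0  0  1  -3 ]
  [ 0  0  0   0 ]
The reduced form has 3 nonzero rows.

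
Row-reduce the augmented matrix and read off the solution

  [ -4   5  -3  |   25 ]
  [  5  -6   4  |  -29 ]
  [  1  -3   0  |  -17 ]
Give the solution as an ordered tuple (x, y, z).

(-5, 4, 5)

Multiply R1 by -1/4.
  [ 1  -5/4  3/4  |  -25/4 ]
  [ 5    -6    4  |    -29 ]
  [ 1    -3    0  |    -17 ]
Subtract 5 times R1 from R2.
  [ 1  -5/4  3/4  |  -25/4 ]
  [ 0   1/4  1/4  |    9/4 ]
  [ 1    -3    0  |    -17 ]
Subtract R1 from R3.
  [ 1  -5/4   3/4  |  -25/4 ]
  [ 0   1/4   1/4  |    9/4 ]
  [ 0  -7/4  -3/4  |  -43/4 ]
Multiply R2 by 4.
  [ 1  -5/4   3/4  |  -25/4 ]
  [ 0     1     1  |      9 ]
  [ 0  -7/4  -3/4  |  -43/4 ]
Add 7/4 times R2 to R3.
  [ 1  -5/4  3/4  |  -25/4 ]
  [ 0     1    1  |      9 ]
  [ 0     0    1  |      5 ]
Subtract R3 from R2.
  [ 1  -5/4  3/4  |  -25/4 ]
  [ 0     1    0  |      4 ]
  [ 0     0    1  |      5 ]
Subtract 3/4 times R3 from R1.
  [ 1  -5/4  0  |  -10 ]
  [ 0     1  0  |    4 ]
  [ 0     0  1  |    5 ]
Add 5/4 times R2 to R1.
  [ 1  0  0  |  -5 ]
  [ 0  1  0  |   4 ]
  [ 0  0  1  |   5 ]
Reading off the last column: x = -5, y = 4, z = 5.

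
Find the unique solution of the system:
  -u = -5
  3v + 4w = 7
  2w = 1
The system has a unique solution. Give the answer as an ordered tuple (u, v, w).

Form the augmented matrix and row-reduce:
  [ -1  0  0  |  -5 ]
  [  0  3  4  |   7 ]
  [  0  0  2  |   1 ]
ρ1 -> -1·ρ1
  [ 1  0  0  |  5 ]
  [ 0  3  4  |  7 ]
  [ 0  0  2  |  1 ]
ρ2 -> 1/3·ρ2
  [ 1  0    0  |    5 ]
  [ 0  1  4/3  |  7/3 ]
  [ 0  0    2  |    1 ]
ρ3 -> 1/2·ρ3
  [ 1  0    0  |    5 ]
  [ 0  1  4/3  |  7/3 ]
  [ 0  0    1  |  1/2 ]
ρ2 -> ρ2 − 4/3·ρ3
  [ 1  0  0  |    5 ]
  [ 0  1  0  |  5/3 ]
  [ 0  0  1  |  1/2 ]
Reading off the last column: u = 5, v = 5/3, w = 1/2.

(5, 5/3, 1/2)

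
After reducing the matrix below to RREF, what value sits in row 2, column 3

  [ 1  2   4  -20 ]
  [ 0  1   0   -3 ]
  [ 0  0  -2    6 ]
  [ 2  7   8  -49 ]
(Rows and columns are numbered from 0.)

ρ4 -> ρ4 − 2·ρ1
  [ 1  2   4  -20 ]
  [ 0  1   0   -3 ]
  [ 0  0  -2    6 ]
  [ 0  3   0   -9 ]
ρ4 -> ρ4 − 3·ρ2
  [ 1  2   4  -20 ]
  [ 0  1   0   -3 ]
  [ 0  0  -2    6 ]
  [ 0  0   0    0 ]
ρ3 -> -1/2·ρ3
  [ 1  2  4  -20 ]
  [ 0  1  0   -3 ]
  [ 0  0  1   -3 ]
  [ 0  0  0    0 ]
ρ1 -> ρ1 − 4·ρ3
  [ 1  2  0  -8 ]
  [ 0  1  0  -3 ]
  [ 0  0  1  -3 ]
  [ 0  0  0   0 ]
ρ1 -> ρ1 − 2·ρ2
  [ 1  0  0  -2 ]
  [ 0  1  0  -3 ]
  [ 0  0  1  -3 ]
  [ 0  0  0   0 ]

-3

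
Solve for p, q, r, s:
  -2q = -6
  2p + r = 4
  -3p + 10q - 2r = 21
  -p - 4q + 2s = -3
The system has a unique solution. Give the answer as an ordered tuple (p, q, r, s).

Form the augmented matrix and row-reduce:
  [  0  -2   0  0  |  -6 ]
  [  2   0   1  0  |   4 ]
  [ -3  10  -2  0  |  21 ]
  [ -1  -4   0  2  |  -3 ]
R1 ↔ R2
  [  2   0   1  0  |   4 ]
  [  0  -2   0  0  |  -6 ]
  [ -3  10  -2  0  |  21 ]
  [ -1  -4   0  2  |  -3 ]
R1 := 1/2·R1
  [  1   0  1/2  0  |   2 ]
  [  0  -2    0  0  |  -6 ]
  [ -3  10   -2  0  |  21 ]
  [ -1  -4    0  2  |  -3 ]
R3 := R3 + 3·R1
  [  1   0   1/2  0  |   2 ]
  [  0  -2     0  0  |  -6 ]
  [  0  10  -1/2  0  |  27 ]
  [ -1  -4     0  2  |  -3 ]
R4 := R4 + R1
  [ 1   0   1/2  0  |   2 ]
  [ 0  -2     0  0  |  -6 ]
  [ 0  10  -1/2  0  |  27 ]
  [ 0  -4   1/2  2  |  -1 ]
R2 := -1/2·R2
  [ 1   0   1/2  0  |   2 ]
  [ 0   1     0  0  |   3 ]
  [ 0  10  -1/2  0  |  27 ]
  [ 0  -4   1/2  2  |  -1 ]
R3 := R3 − 10·R2
  [ 1   0   1/2  0  |   2 ]
  [ 0   1     0  0  |   3 ]
  [ 0   0  -1/2  0  |  -3 ]
  [ 0  -4   1/2  2  |  -1 ]
R4 := R4 + 4·R2
  [ 1  0   1/2  0  |   2 ]
  [ 0  1     0  0  |   3 ]
  [ 0  0  -1/2  0  |  -3 ]
  [ 0  0   1/2  2  |  11 ]
R3 := -2·R3
  [ 1  0  1/2  0  |   2 ]
  [ 0  1    0  0  |   3 ]
  [ 0  0    1  0  |   6 ]
  [ 0  0  1/2  2  |  11 ]
R4 := R4 − 1/2·R3
  [ 1  0  1/2  0  |  2 ]
  [ 0  1    0  0  |  3 ]
  [ 0  0    1  0  |  6 ]
  [ 0  0    0  2  |  8 ]
R4 := 1/2·R4
  [ 1  0  1/2  0  |  2 ]
  [ 0  1    0  0  |  3 ]
  [ 0  0    1  0  |  6 ]
  [ 0  0    0  1  |  4 ]
R1 := R1 − 1/2·R3
  [ 1  0  0  0  |  -1 ]
  [ 0  1  0  0  |   3 ]
  [ 0  0  1  0  |   6 ]
  [ 0  0  0  1  |   4 ]
Reading off the last column: p = -1, q = 3, r = 6, s = 4.

(-1, 3, 6, 4)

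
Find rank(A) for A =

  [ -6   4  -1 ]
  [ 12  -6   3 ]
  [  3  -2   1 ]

rank = 3

Multiply R1 by -1/6.
  [  1  -2/3  1/6 ]
  [ 12    -6    3 ]
  [  3    -2    1 ]
Subtract 12 times R1 from R2.
  [ 1  -2/3  1/6 ]
  [ 0     2    1 ]
  [ 3    -2    1 ]
Subtract 3 times R1 from R3.
  [ 1  -2/3  1/6 ]
  [ 0     2    1 ]
  [ 0     0  1/2 ]
Multiply R2 by 1/2.
  [ 1  -2/3  1/6 ]
  [ 0     1  1/2 ]
  [ 0     0  1/2 ]
Multiply R3 by 2.
  [ 1  -2/3  1/6 ]
  [ 0     1  1/2 ]
  [ 0     0    1 ]
Subtract 1/2 times R3 from R2.
  [ 1  -2/3  1/6 ]
  [ 0     1    0 ]
  [ 0     0    1 ]
Subtract 1/6 times R3 from R1.
  [ 1  -2/3  0 ]
  [ 0     1  0 ]
  [ 0     0  1 ]
Add 2/3 times R2 to R1.
  [ 1  0  0 ]
  [ 0  1  0 ]
  [ 0  0  1 ]
The reduced form has 3 nonzero rows.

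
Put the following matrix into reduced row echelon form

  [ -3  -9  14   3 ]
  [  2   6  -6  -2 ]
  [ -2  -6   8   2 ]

R1 := -1/3·R1
R2 := R2 − 2·R1
R3 := R3 + 2·R1
R2 := 3/10·R2
R3 := R3 + 4/3·R2
R1 := R1 + 14/3·R2

[[1, 3, 0, -1], [0, 0, 1, 0], [0, 0, 0, 0]]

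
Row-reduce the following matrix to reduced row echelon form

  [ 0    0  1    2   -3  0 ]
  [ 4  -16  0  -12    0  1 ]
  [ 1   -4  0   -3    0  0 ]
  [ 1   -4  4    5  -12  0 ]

R1 <=> R2
  [ 4  -16  0  -12    0  1 ]
  [ 0    0  1    2   -3  0 ]
  [ 1   -4  0   -3    0  0 ]
  [ 1   -4  4    5  -12  0 ]
R1 → 1/4·R1
  [ 1  -4  0  -3    0  1/4 ]
  [ 0   0  1   2   -3    0 ]
  [ 1  -4  0  -3    0    0 ]
  [ 1  -4  4   5  -12    0 ]
R3 → R3 − R1
  [ 1  -4  0  -3    0   1/4 ]
  [ 0   0  1   2   -3     0 ]
  [ 0   0  0   0    0  -1/4 ]
  [ 1  -4  4   5  -12     0 ]
R4 → R4 − R1
  [ 1  -4  0  -3    0   1/4 ]
  [ 0   0  1   2   -3     0 ]
  [ 0   0  0   0    0  -1/4 ]
  [ 0   0  4   8  -12  -1/4 ]
R4 → R4 − 4·R2
  [ 1  -4  0  -3   0   1/4 ]
  [ 0   0  1   2  -3     0 ]
  [ 0   0  0   0   0  -1/4 ]
  [ 0   0  0   0   0  -1/4 ]
R3 → -4·R3
  [ 1  -4  0  -3   0   1/4 ]
  [ 0   0  1   2  -3     0 ]
  [ 0   0  0   0   0     1 ]
  [ 0   0  0   0   0  -1/4 ]
R4 → R4 + 1/4·R3
  [ 1  -4  0  -3   0  1/4 ]
  [ 0   0  1   2  -3    0 ]
  [ 0   0  0   0   0    1 ]
  [ 0   0  0   0   0    0 ]
R1 → R1 − 1/4·R3
  [ 1  -4  0  -3   0  0 ]
  [ 0   0  1   2  -3  0 ]
  [ 0   0  0   0   0  1 ]
  [ 0   0  0   0   0  0 ]

[[1, -4, 0, -3, 0, 0], [0, 0, 1, 2, -3, 0], [0, 0, 0, 0, 0, 1], [0, 0, 0, 0, 0, 0]]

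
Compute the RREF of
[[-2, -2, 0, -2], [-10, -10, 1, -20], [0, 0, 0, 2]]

[[1, 1, 0, 0], [0, 0, 1, 0], [0, 0, 0, 1]]

Multiply r1 by -1/2.
  [   1    1  0    1 ]
  [ -10  -10  1  -20 ]
  [   0    0  0    2 ]
Add 10 times r1 to r2.
  [ 1  1  0    1 ]
  [ 0  0  1  -10 ]
  [ 0  0  0    2 ]
Multiply r3 by 1/2.
  [ 1  1  0    1 ]
  [ 0  0  1  -10 ]
  [ 0  0  0    1 ]
Add 10 times r3 to r2.
  [ 1  1  0  1 ]
  [ 0  0  1  0 ]
  [ 0  0  0  1 ]
Subtract r3 from r1.
  [ 1  1  0  0 ]
  [ 0  0  1  0 ]
  [ 0  0  0  1 ]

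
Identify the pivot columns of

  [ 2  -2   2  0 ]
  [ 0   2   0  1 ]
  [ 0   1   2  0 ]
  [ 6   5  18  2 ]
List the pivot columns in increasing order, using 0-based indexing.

0, 1, 2, 3

r1 ← 1/2·r1
  [ 1  -1   1  0 ]
  [ 0   2   0  1 ]
  [ 0   1   2  0 ]
  [ 6   5  18  2 ]
r4 ← r4 − 6·r1
  [ 1  -1   1  0 ]
  [ 0   2   0  1 ]
  [ 0   1   2  0 ]
  [ 0  11  12  2 ]
r2 ← 1/2·r2
  [ 1  -1   1    0 ]
  [ 0   1   0  1/2 ]
  [ 0   1   2    0 ]
  [ 0  11  12    2 ]
r3 ← r3 − r2
  [ 1  -1   1     0 ]
  [ 0   1   0   1/2 ]
  [ 0   0   2  -1/2 ]
  [ 0  11  12     2 ]
r4 ← r4 − 11·r2
  [ 1  -1   1     0 ]
  [ 0   1   0   1/2 ]
  [ 0   0   2  -1/2 ]
  [ 0   0  12  -7/2 ]
r3 ← 1/2·r3
  [ 1  -1   1     0 ]
  [ 0   1   0   1/2 ]
  [ 0   0   1  -1/4 ]
  [ 0   0  12  -7/2 ]
r4 ← r4 − 12·r3
  [ 1  -1  1     0 ]
  [ 0   1  0   1/2 ]
  [ 0   0  1  -1/4 ]
  [ 0   0  0  -1/2 ]
r4 ← -2·r4
  [ 1  -1  1     0 ]
  [ 0   1  0   1/2 ]
  [ 0   0  1  -1/4 ]
  [ 0   0  0     1 ]
r3 ← r3 + 1/4·r4
  [ 1  -1  1    0 ]
  [ 0   1  0  1/2 ]
  [ 0   0  1    0 ]
  [ 0   0  0    1 ]
r2 ← r2 − 1/2·r4
  [ 1  -1  1  0 ]
  [ 0   1  0  0 ]
  [ 0   0  1  0 ]
  [ 0   0  0  1 ]
r1 ← r1 − r3
  [ 1  -1  0  0 ]
  [ 0   1  0  0 ]
  [ 0   0  1  0 ]
  [ 0   0  0  1 ]
r1 ← r1 + r2
  [ 1  0  0  0 ]
  [ 0  1  0  0 ]
  [ 0  0  1  0 ]
  [ 0  0  0  1 ]
Pivot columns are the columns containing a leading 1.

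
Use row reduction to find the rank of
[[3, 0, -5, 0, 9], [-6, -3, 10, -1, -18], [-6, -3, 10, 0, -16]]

rank = 3

R1 → 1/3·R1
  [  1   0  -5/3   0    3 ]
  [ -6  -3    10  -1  -18 ]
  [ -6  -3    10   0  -16 ]
R2 → R2 + 6·R1
  [  1   0  -5/3   0    3 ]
  [  0  -3     0  -1    0 ]
  [ -6  -3    10   0  -16 ]
R3 → R3 + 6·R1
  [ 1   0  -5/3   0  3 ]
  [ 0  -3     0  -1  0 ]
  [ 0  -3     0   0  2 ]
R2 → -1/3·R2
  [ 1   0  -5/3    0  3 ]
  [ 0   1     0  1/3  0 ]
  [ 0  -3     0    0  2 ]
R3 → R3 + 3·R2
  [ 1  0  -5/3    0  3 ]
  [ 0  1     0  1/3  0 ]
  [ 0  0     0    1  2 ]
R2 → R2 − 1/3·R3
  [ 1  0  -5/3  0     3 ]
  [ 0  1     0  0  -2/3 ]
  [ 0  0     0  1     2 ]
The reduced form has 3 nonzero rows.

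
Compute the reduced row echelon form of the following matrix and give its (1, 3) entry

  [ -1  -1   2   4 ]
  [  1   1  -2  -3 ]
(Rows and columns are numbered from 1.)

ρ1 := -1·ρ1
  [ 1  1  -2  -4 ]
  [ 1  1  -2  -3 ]
ρ2 := ρ2 − ρ1
  [ 1  1  -2  -4 ]
  [ 0  0   0   1 ]
ρ1 := ρ1 + 4·ρ2
  [ 1  1  -2  0 ]
  [ 0  0   0  1 ]

-2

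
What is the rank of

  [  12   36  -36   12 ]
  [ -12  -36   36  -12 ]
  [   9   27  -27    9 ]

rank = 1

Multiply R1 by 1/12.
  [   1    3   -3    1 ]
  [ -12  -36   36  -12 ]
  [   9   27  -27    9 ]
Add 12 times R1 to R2.
  [ 1   3   -3  1 ]
  [ 0   0    0  0 ]
  [ 9  27  -27  9 ]
Subtract 9 times R1 from R3.
  [ 1  3  -3  1 ]
  [ 0  0   0  0 ]
  [ 0  0   0  0 ]
The reduced form has 1 nonzero row.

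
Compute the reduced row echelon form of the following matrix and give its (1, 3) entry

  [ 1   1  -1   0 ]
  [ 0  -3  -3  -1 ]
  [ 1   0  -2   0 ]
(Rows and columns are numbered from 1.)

R3 → R3 − R1
  [ 1   1  -1   0 ]
  [ 0  -3  -3  -1 ]
  [ 0  -1  -1   0 ]
R2 → -1/3·R2
  [ 1   1  -1    0 ]
  [ 0   1   1  1/3 ]
  [ 0  -1  -1    0 ]
R3 → R3 + R2
  [ 1  1  -1    0 ]
  [ 0  1   1  1/3 ]
  [ 0  0   0  1/3 ]
R3 → 3·R3
  [ 1  1  -1    0 ]
  [ 0  1   1  1/3 ]
  [ 0  0   0    1 ]
R2 → R2 − 1/3·R3
  [ 1  1  -1  0 ]
  [ 0  1   1  0 ]
  [ 0  0   0  1 ]
R1 → R1 − R2
  [ 1  0  -2  0 ]
  [ 0  1   1  0 ]
  [ 0  0   0  1 ]

-2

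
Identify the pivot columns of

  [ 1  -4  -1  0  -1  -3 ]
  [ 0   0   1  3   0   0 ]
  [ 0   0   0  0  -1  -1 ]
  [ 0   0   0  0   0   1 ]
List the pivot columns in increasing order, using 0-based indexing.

0, 2, 4, 5

ρ3 := -1·ρ3
  [ 1  -4  -1  0  -1  -3 ]
  [ 0   0   1  3   0   0 ]
  [ 0   0   0  0   1   1 ]
  [ 0   0   0  0   0   1 ]
ρ3 := ρ3 − ρ4
  [ 1  -4  -1  0  -1  -3 ]
  [ 0   0   1  3   0   0 ]
  [ 0   0   0  0   1   0 ]
  [ 0   0   0  0   0   1 ]
ρ1 := ρ1 + 3·ρ4
  [ 1  -4  -1  0  -1  0 ]
  [ 0   0   1  3   0  0 ]
  [ 0   0   0  0   1  0 ]
  [ 0   0   0  0   0  1 ]
ρ1 := ρ1 + ρ3
  [ 1  -4  -1  0  0  0 ]
  [ 0   0   1  3  0  0 ]
  [ 0   0   0  0  1  0 ]
  [ 0   0   0  0  0  1 ]
ρ1 := ρ1 + ρ2
  [ 1  -4  0  3  0  0 ]
  [ 0   0  1  3  0  0 ]
  [ 0   0  0  0  1  0 ]
  [ 0   0  0  0  0  1 ]
Pivot columns are the columns containing a leading 1.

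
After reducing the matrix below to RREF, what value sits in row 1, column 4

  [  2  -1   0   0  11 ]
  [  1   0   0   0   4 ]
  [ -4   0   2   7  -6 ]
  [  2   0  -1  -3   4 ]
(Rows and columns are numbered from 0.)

Multiply ρ1 by 1/2.
  [  1  -1/2   0   0  11/2 ]
  [  1     0   0   0     4 ]
  [ -4     0   2   7    -6 ]
  [  2     0  -1  -3     4 ]
Subtract ρ1 from ρ2.
  [  1  -1/2   0   0  11/2 ]
  [  0   1/2   0   0  -3/2 ]
  [ -4     0   2   7    -6 ]
  [  2     0  -1  -3     4 ]
Add 4 times ρ1 to ρ3.
  [ 1  -1/2   0   0  11/2 ]
  [ 0   1/2   0   0  -3/2 ]
  [ 0    -2   2   7    16 ]
  [ 2     0  -1  -3     4 ]
Subtract 2 times ρ1 from ρ4.
  [ 1  -1/2   0   0  11/2 ]
  [ 0   1/2   0   0  -3/2 ]
  [ 0    -2   2   7    16 ]
  [ 0     1  -1  -3    -7 ]
Multiply ρ2 by 2.
  [ 1  -1/2   0   0  11/2 ]
  [ 0     1   0   0    -3 ]
  [ 0    -2   2   7    16 ]
  [ 0     1  -1  -3    -7 ]
Add 2 times ρ2 to ρ3.
  [ 1  -1/2   0   0  11/2 ]
  [ 0     1   0   0    -3 ]
  [ 0     0   2   7    10 ]
  [ 0     1  -1  -3    -7 ]
Subtract ρ2 from ρ4.
  [ 1  -1/2   0   0  11/2 ]
  [ 0     1   0   0    -3 ]
  [ 0     0   2   7    10 ]
  [ 0     0  -1  -3    -4 ]
Multiply ρ3 by 1/2.
  [ 1  -1/2   0    0  11/2 ]
  [ 0     1   0    0    -3 ]
  [ 0     0   1  7/2     5 ]
  [ 0     0  -1   -3    -4 ]
Add ρ3 to ρ4.
  [ 1  -1/2  0    0  11/2 ]
  [ 0     1  0    0    -3 ]
  [ 0     0  1  7/2     5 ]
  [ 0     0  0  1/2     1 ]
Multiply ρ4 by 2.
  [ 1  -1/2  0    0  11/2 ]
  [ 0     1  0    0    -3 ]
  [ 0     0  1  7/2     5 ]
  [ 0     0  0    1     2 ]
Subtract 7/2 times ρ4 from ρ3.
  [ 1  -1/2  0  0  11/2 ]
  [ 0     1  0  0    -3 ]
  [ 0     0  1  0    -2 ]
  [ 0     0  0  1     2 ]
Add 1/2 times ρ2 to ρ1.
  [ 1  0  0  0   4 ]
  [ 0  1  0  0  -3 ]
  [ 0  0  1  0  -2 ]
  [ 0  0  0  1   2 ]

-3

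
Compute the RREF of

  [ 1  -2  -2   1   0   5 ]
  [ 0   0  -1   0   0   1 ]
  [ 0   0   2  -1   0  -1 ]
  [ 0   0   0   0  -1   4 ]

r2 -> -1·r2
  [ 1  -2  -2   1   0   5 ]
  [ 0   0   1   0   0  -1 ]
  [ 0   0   2  -1   0  -1 ]
  [ 0   0   0   0  -1   4 ]
r3 -> r3 − 2·r2
  [ 1  -2  -2   1   0   5 ]
  [ 0   0   1   0   0  -1 ]
  [ 0   0   0  -1   0   1 ]
  [ 0   0   0   0  -1   4 ]
r3 -> -1·r3
  [ 1  -2  -2  1   0   5 ]
  [ 0   0   1  0   0  -1 ]
  [ 0   0   0  1   0  -1 ]
  [ 0   0   0  0  -1   4 ]
r4 -> -1·r4
  [ 1  -2  -2  1  0   5 ]
  [ 0   0   1  0  0  -1 ]
  [ 0   0   0  1  0  -1 ]
  [ 0   0   0  0  1  -4 ]
r1 -> r1 − r3
  [ 1  -2  -2  0  0   6 ]
  [ 0   0   1  0  0  -1 ]
  [ 0   0   0  1  0  -1 ]
  [ 0   0   0  0  1  -4 ]
r1 -> r1 + 2·r2
  [ 1  -2  0  0  0   4 ]
  [ 0   0  1  0  0  -1 ]
  [ 0   0  0  1  0  -1 ]
  [ 0   0  0  0  1  -4 ]

[[1, -2, 0, 0, 0, 4], [0, 0, 1, 0, 0, -1], [0, 0, 0, 1, 0, -1], [0, 0, 0, 0, 1, -4]]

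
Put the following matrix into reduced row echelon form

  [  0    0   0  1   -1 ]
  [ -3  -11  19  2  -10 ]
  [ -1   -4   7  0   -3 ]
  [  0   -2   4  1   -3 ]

[[1, 0, 1, 0, -1], [0, 1, -2, 0, 1], [0, 0, 0, 1, -1], [0, 0, 0, 0, 0]]

ρ1 ↔ ρ2
  [ -3  -11  19  2  -10 ]
  [  0    0   0  1   -1 ]
  [ -1   -4   7  0   -3 ]
  [  0   -2   4  1   -3 ]
ρ1 := -1/3·ρ1
  [  1  11/3  -19/3  -2/3  10/3 ]
  [  0     0      0     1    -1 ]
  [ -1    -4      7     0    -3 ]
  [  0    -2      4     1    -3 ]
ρ3 := ρ3 + ρ1
  [ 1  11/3  -19/3  -2/3  10/3 ]
  [ 0     0      0     1    -1 ]
  [ 0  -1/3    2/3  -2/3   1/3 ]
  [ 0    -2      4     1    -3 ]
ρ2 ↔ ρ3
  [ 1  11/3  -19/3  -2/3  10/3 ]
  [ 0  -1/3    2/3  -2/3   1/3 ]
  [ 0     0      0     1    -1 ]
  [ 0    -2      4     1    -3 ]
ρ2 := -3·ρ2
  [ 1  11/3  -19/3  -2/3  10/3 ]
  [ 0     1     -2     2    -1 ]
  [ 0     0      0     1    -1 ]
  [ 0    -2      4     1    -3 ]
ρ4 := ρ4 + 2·ρ2
  [ 1  11/3  -19/3  -2/3  10/3 ]
  [ 0     1     -2     2    -1 ]
  [ 0     0      0     1    -1 ]
  [ 0     0      0     5    -5 ]
ρ4 := ρ4 − 5·ρ3
  [ 1  11/3  -19/3  -2/3  10/3 ]
  [ 0     1     -2     2    -1 ]
  [ 0     0      0     1    -1 ]
  [ 0     0      0     0     0 ]
ρ2 := ρ2 − 2·ρ3
  [ 1  11/3  -19/3  -2/3  10/3 ]
  [ 0     1     -2     0     1 ]
  [ 0     0      0     1    -1 ]
  [ 0     0      0     0     0 ]
ρ1 := ρ1 + 2/3·ρ3
  [ 1  11/3  -19/3  0  8/3 ]
  [ 0     1     -2  0    1 ]
  [ 0     0      0  1   -1 ]
  [ 0     0      0  0    0 ]
ρ1 := ρ1 − 11/3·ρ2
  [ 1  0   1  0  -1 ]
  [ 0  1  -2  0   1 ]
  [ 0  0   0  1  -1 ]
  [ 0  0   0  0   0 ]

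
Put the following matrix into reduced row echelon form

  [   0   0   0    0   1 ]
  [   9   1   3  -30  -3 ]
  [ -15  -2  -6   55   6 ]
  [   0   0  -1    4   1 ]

[[1, 0, 0, -5/3, 0], [0, 1, 0, -3, 0], [0, 0, 1, -4, 0], [0, 0, 0, 0, 1]]

r1 ↔ r2
  [   9   1   3  -30  -3 ]
  [   0   0   0    0   1 ]
  [ -15  -2  -6   55   6 ]
  [   0   0  -1    4   1 ]
r1 → 1/9·r1
  [   1  1/9  1/3  -10/3  -1/3 ]
  [   0    0    0      0     1 ]
  [ -15   -2   -6     55     6 ]
  [   0    0   -1      4     1 ]
r3 → r3 + 15·r1
  [ 1   1/9  1/3  -10/3  -1/3 ]
  [ 0     0    0      0     1 ]
  [ 0  -1/3   -1      5     1 ]
  [ 0     0   -1      4     1 ]
r2 ↔ r3
  [ 1   1/9  1/3  -10/3  -1/3 ]
  [ 0  -1/3   -1      5     1 ]
  [ 0     0    0      0     1 ]
  [ 0     0   -1      4     1 ]
r2 → -3·r2
  [ 1  1/9  1/3  -10/3  -1/3 ]
  [ 0    1    3    -15    -3 ]
  [ 0    0    0      0     1 ]
  [ 0    0   -1      4     1 ]
r3 ↔ r4
  [ 1  1/9  1/3  -10/3  -1/3 ]
  [ 0    1    3    -15    -3 ]
  [ 0    0   -1      4     1 ]
  [ 0    0    0      0     1 ]
r3 → -1·r3
  [ 1  1/9  1/3  -10/3  -1/3 ]
  [ 0    1    3    -15    -3 ]
  [ 0    0    1     -4    -1 ]
  [ 0    0    0      0     1 ]
r3 → r3 + r4
  [ 1  1/9  1/3  -10/3  -1/3 ]
  [ 0    1    3    -15    -3 ]
  [ 0    0    1     -4     0 ]
  [ 0    0    0      0     1 ]
r2 → r2 + 3·r4
  [ 1  1/9  1/3  -10/3  -1/3 ]
  [ 0    1    3    -15     0 ]
  [ 0    0    1     -4     0 ]
  [ 0    0    0      0     1 ]
r1 → r1 + 1/3·r4
  [ 1  1/9  1/3  -10/3  0 ]
  [ 0    1    3    -15  0 ]
  [ 0    0    1     -4  0 ]
  [ 0    0    0      0  1 ]
r2 → r2 − 3·r3
  [ 1  1/9  1/3  -10/3  0 ]
  [ 0    1    0     -3  0 ]
  [ 0    0    1     -4  0 ]
  [ 0    0    0      0  1 ]
r1 → r1 − 1/3·r3
  [ 1  1/9  0  -2  0 ]
  [ 0    1  0  -3  0 ]
  [ 0    0  1  -4  0 ]
  [ 0    0  0   0  1 ]
r1 → r1 − 1/9·r2
  [ 1  0  0  -5/3  0 ]
  [ 0  1  0    -3  0 ]
  [ 0  0  1    -4  0 ]
  [ 0  0  0     0  1 ]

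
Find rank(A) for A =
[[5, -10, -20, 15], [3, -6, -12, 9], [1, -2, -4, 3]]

rank = 1

R1 ← 1/5·R1
  [ 1  -2   -4  3 ]
  [ 3  -6  -12  9 ]
  [ 1  -2   -4  3 ]
R2 ← R2 − 3·R1
  [ 1  -2  -4  3 ]
  [ 0   0   0  0 ]
  [ 1  -2  -4  3 ]
R3 ← R3 − R1
  [ 1  -2  -4  3 ]
  [ 0   0   0  0 ]
  [ 0   0   0  0 ]
The reduced form has 1 nonzero row.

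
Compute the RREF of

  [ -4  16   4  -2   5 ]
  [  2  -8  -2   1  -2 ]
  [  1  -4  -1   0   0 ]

[[1, -4, -1, 0, 0], [0, 0, 0, 1, 0], [0, 0, 0, 0, 1]]

Multiply ρ1 by -1/4.
  [ 1  -4  -1  1/2  -5/4 ]
  [ 2  -8  -2    1    -2 ]
  [ 1  -4  -1    0     0 ]
Subtract 2 times ρ1 from ρ2.
  [ 1  -4  -1  1/2  -5/4 ]
  [ 0   0   0    0   1/2 ]
  [ 1  -4  -1    0     0 ]
Subtract ρ1 from ρ3.
  [ 1  -4  -1   1/2  -5/4 ]
  [ 0   0   0     0   1/2 ]
  [ 0   0   0  -1/2   5/4 ]
Swap ρ2 and ρ3.
  [ 1  -4  -1   1/2  -5/4 ]
  [ 0   0   0  -1/2   5/4 ]
  [ 0   0   0     0   1/2 ]
Multiply ρ2 by -2.
  [ 1  -4  -1  1/2  -5/4 ]
  [ 0   0   0    1  -5/2 ]
  [ 0   0   0    0   1/2 ]
Multiply ρ3 by 2.
  [ 1  -4  -1  1/2  -5/4 ]
  [ 0   0   0    1  -5/2 ]
  [ 0   0   0    0     1 ]
Add 5/2 times ρ3 to ρ2.
  [ 1  -4  -1  1/2  -5/4 ]
  [ 0   0   0    1     0 ]
  [ 0   0   0    0     1 ]
Add 5/4 times ρ3 to ρ1.
  [ 1  -4  -1  1/2  0 ]
  [ 0   0   0    1  0 ]
  [ 0   0   0    0  1 ]
Subtract 1/2 times ρ2 from ρ1.
  [ 1  -4  -1  0  0 ]
  [ 0   0   0  1  0 ]
  [ 0   0   0  0  1 ]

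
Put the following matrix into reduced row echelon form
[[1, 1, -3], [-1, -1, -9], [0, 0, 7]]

ρ2 → ρ2 + ρ1
  [ 1  1   -3 ]
  [ 0  0  -12 ]
  [ 0  0    7 ]
ρ2 → -1/12·ρ2
  [ 1  1  -3 ]
  [ 0  0   1 ]
  [ 0  0   7 ]
ρ3 → ρ3 − 7·ρ2
  [ 1  1  -3 ]
  [ 0  0   1 ]
  [ 0  0   0 ]
ρ1 → ρ1 + 3·ρ2
  [ 1  1  0 ]
  [ 0  0  1 ]
  [ 0  0  0 ]

[[1, 1, 0], [0, 0, 1], [0, 0, 0]]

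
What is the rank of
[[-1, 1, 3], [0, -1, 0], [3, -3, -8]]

rank = 3

Multiply r1 by -1.
  [ 1  -1  -3 ]
  [ 0  -1   0 ]
  [ 3  -3  -8 ]
Subtract 3 times r1 from r3.
  [ 1  -1  -3 ]
  [ 0  -1   0 ]
  [ 0   0   1 ]
Multiply r2 by -1.
  [ 1  -1  -3 ]
  [ 0   1   0 ]
  [ 0   0   1 ]
Add 3 times r3 to r1.
  [ 1  -1  0 ]
  [ 0   1  0 ]
  [ 0   0  1 ]
Add r2 to r1.
  [ 1  0  0 ]
  [ 0  1  0 ]
  [ 0  0  1 ]
The reduced form has 3 nonzero rows.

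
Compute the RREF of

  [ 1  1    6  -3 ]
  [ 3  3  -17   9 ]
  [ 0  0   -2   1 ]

[[1, 1, 0, 0], [0, 0, 1, 0], [0, 0, 0, 1]]

Subtract 3 times R1 from R2.
  [ 1  1    6  -3 ]
  [ 0  0  -35  18 ]
  [ 0  0   -2   1 ]
Multiply R2 by -1/35.
  [ 1  1   6      -3 ]
  [ 0  0   1  -18/35 ]
  [ 0  0  -2       1 ]
Add 2 times R2 to R3.
  [ 1  1  6      -3 ]
  [ 0  0  1  -18/35 ]
  [ 0  0  0   -1/35 ]
Multiply R3 by -35.
  [ 1  1  6      -3 ]
  [ 0  0  1  -18/35 ]
  [ 0  0  0       1 ]
Add 18/35 times R3 to R2.
  [ 1  1  6  -3 ]
  [ 0  0  1   0 ]
  [ 0  0  0   1 ]
Add 3 times R3 to R1.
  [ 1  1  6  0 ]
  [ 0  0  1  0 ]
  [ 0  0  0  1 ]
Subtract 6 times R2 from R1.
  [ 1  1  0  0 ]
  [ 0  0  1  0 ]
  [ 0  0  0  1 ]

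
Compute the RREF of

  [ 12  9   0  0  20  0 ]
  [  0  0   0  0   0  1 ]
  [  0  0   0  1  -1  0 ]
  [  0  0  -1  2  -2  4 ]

r1 -> 1/12·r1
  [ 1  3/4   0  0  5/3  0 ]
  [ 0    0   0  0    0  1 ]
  [ 0    0   0  1   -1  0 ]
  [ 0    0  -1  2   -2  4 ]
r2 <=> r4
  [ 1  3/4   0  0  5/3  0 ]
  [ 0    0  -1  2   -2  4 ]
  [ 0    0   0  1   -1  0 ]
  [ 0    0   0  0    0  1 ]
r2 -> -1·r2
  [ 1  3/4  0   0  5/3   0 ]
  [ 0    0  1  -2    2  -4 ]
  [ 0    0  0   1   -1   0 ]
  [ 0    0  0   0    0   1 ]
r2 -> r2 + 4·r4
  [ 1  3/4  0   0  5/3  0 ]
  [ 0    0  1  -2    2  0 ]
  [ 0    0  0   1   -1  0 ]
  [ 0    0  0   0    0  1 ]
r2 -> r2 + 2·r3
  [ 1  3/4  0  0  5/3  0 ]
  [ 0    0  1  0    0  0 ]
  [ 0    0  0  1   -1  0 ]
  [ 0    0  0  0    0  1 ]

[[1, 3/4, 0, 0, 5/3, 0], [0, 0, 1, 0, 0, 0], [0, 0, 0, 1, -1, 0], [0, 0, 0, 0, 0, 1]]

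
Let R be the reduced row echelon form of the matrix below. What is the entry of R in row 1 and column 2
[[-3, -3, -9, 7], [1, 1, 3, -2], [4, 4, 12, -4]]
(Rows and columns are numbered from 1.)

r1 := -1/3·r1
  [ 1  1   3  -7/3 ]
  [ 1  1   3    -2 ]
  [ 4  4  12    -4 ]
r2 := r2 − r1
  [ 1  1   3  -7/3 ]
  [ 0  0   0   1/3 ]
  [ 4  4  12    -4 ]
r3 := r3 − 4·r1
  [ 1  1  3  -7/3 ]
  [ 0  0  0   1/3 ]
  [ 0  0  0  16/3 ]
r2 := 3·r2
  [ 1  1  3  -7/3 ]
  [ 0  0  0     1 ]
  [ 0  0  0  16/3 ]
r3 := r3 − 16/3·r2
  [ 1  1  3  -7/3 ]
  [ 0  0  0     1 ]
  [ 0  0  0     0 ]
r1 := r1 + 7/3·r2
  [ 1  1  3  0 ]
  [ 0  0  0  1 ]
  [ 0  0  0  0 ]

1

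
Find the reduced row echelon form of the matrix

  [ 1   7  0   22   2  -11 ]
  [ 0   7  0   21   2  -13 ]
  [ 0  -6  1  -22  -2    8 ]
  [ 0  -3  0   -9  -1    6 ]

Multiply R2 by 1/7.
  [ 1   7  0   22    2    -11 ]
  [ 0   1  0    3  2/7  -13/7 ]
  [ 0  -6  1  -22   -2      8 ]
  [ 0  -3  0   -9   -1      6 ]
Add 6 times R2 to R3.
  [ 1   7  0  22     2    -11 ]
  [ 0   1  0   3   2/7  -13/7 ]
  [ 0   0  1  -4  -2/7  -22/7 ]
  [ 0  -3  0  -9    -1      6 ]
Add 3 times R2 to R4.
  [ 1  7  0  22     2    -11 ]
  [ 0  1  0   3   2/7  -13/7 ]
  [ 0  0  1  -4  -2/7  -22/7 ]
  [ 0  0  0   0  -1/7    3/7 ]
Multiply R4 by -7.
  [ 1  7  0  22     2    -11 ]
  [ 0  1  0   3   2/7  -13/7 ]
  [ 0  0  1  -4  -2/7  -22/7 ]
  [ 0  0  0   0     1     -3 ]
Add 2/7 times R4 to R3.
  [ 1  7  0  22    2    -11 ]
  [ 0  1  0   3  2/7  -13/7 ]
  [ 0  0  1  -4    0     -4 ]
  [ 0  0  0   0    1     -3 ]
Subtract 2/7 times R4 from R2.
  [ 1  7  0  22  2  -11 ]
  [ 0  1  0   3  0   -1 ]
  [ 0  0  1  -4  0   -4 ]
  [ 0  0  0   0  1   -3 ]
Subtract 2 times R4 from R1.
  [ 1  7  0  22  0  -5 ]
  [ 0  1  0   3  0  -1 ]
  [ 0  0  1  -4  0  -4 ]
  [ 0  0  0   0  1  -3 ]
Subtract 7 times R2 from R1.
  [ 1  0  0   1  0   2 ]
  [ 0  1  0   3  0  -1 ]
  [ 0  0  1  -4  0  -4 ]
  [ 0  0  0   0  1  -3 ]

[[1, 0, 0, 1, 0, 2], [0, 1, 0, 3, 0, -1], [0, 0, 1, -4, 0, -4], [0, 0, 0, 0, 1, -3]]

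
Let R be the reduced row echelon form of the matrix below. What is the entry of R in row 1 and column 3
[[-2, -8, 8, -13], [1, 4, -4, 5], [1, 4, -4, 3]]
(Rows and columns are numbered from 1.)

-4

R1 := -1/2·R1
  [ 1  4  -4  13/2 ]
  [ 1  4  -4     5 ]
  [ 1  4  -4     3 ]
R2 := R2 − R1
  [ 1  4  -4  13/2 ]
  [ 0  0   0  -3/2 ]
  [ 1  4  -4     3 ]
R3 := R3 − R1
  [ 1  4  -4  13/2 ]
  [ 0  0   0  -3/2 ]
  [ 0  0   0  -7/2 ]
R2 := -2/3·R2
  [ 1  4  -4  13/2 ]
  [ 0  0   0     1 ]
  [ 0  0   0  -7/2 ]
R3 := R3 + 7/2·R2
  [ 1  4  -4  13/2 ]
  [ 0  0   0     1 ]
  [ 0  0   0     0 ]
R1 := R1 − 13/2·R2
  [ 1  4  -4  0 ]
  [ 0  0   0  1 ]
  [ 0  0   0  0 ]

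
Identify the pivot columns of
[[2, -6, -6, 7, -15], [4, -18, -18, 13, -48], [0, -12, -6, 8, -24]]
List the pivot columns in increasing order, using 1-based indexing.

1, 2, 3

Multiply R1 by 1/2.
  [ 1   -3   -3  7/2  -15/2 ]
  [ 4  -18  -18   13    -48 ]
  [ 0  -12   -6    8    -24 ]
Subtract 4 times R1 from R2.
  [ 1   -3  -3  7/2  -15/2 ]
  [ 0   -6  -6   -1    -18 ]
  [ 0  -12  -6    8    -24 ]
Multiply R2 by -1/6.
  [ 1   -3  -3  7/2  -15/2 ]
  [ 0    1   1  1/6      3 ]
  [ 0  -12  -6    8    -24 ]
Add 12 times R2 to R3.
  [ 1  -3  -3  7/2  -15/2 ]
  [ 0   1   1  1/6      3 ]
  [ 0   0   6   10     12 ]
Multiply R3 by 1/6.
  [ 1  -3  -3  7/2  -15/2 ]
  [ 0   1   1  1/6      3 ]
  [ 0   0   1  5/3      2 ]
Subtract R3 from R2.
  [ 1  -3  -3   7/2  -15/2 ]
  [ 0   1   0  -3/2      1 ]
  [ 0   0   1   5/3      2 ]
Add 3 times R3 to R1.
  [ 1  -3  0  17/2  -3/2 ]
  [ 0   1  0  -3/2     1 ]
  [ 0   0  1   5/3     2 ]
Add 3 times R2 to R1.
  [ 1  0  0     4  3/2 ]
  [ 0  1  0  -3/2    1 ]
  [ 0  0  1   5/3    2 ]
Pivot columns are the columns containing a leading 1.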